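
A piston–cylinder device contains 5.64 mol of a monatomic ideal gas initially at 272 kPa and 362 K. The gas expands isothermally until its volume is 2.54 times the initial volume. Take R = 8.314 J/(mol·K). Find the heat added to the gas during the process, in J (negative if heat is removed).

V₁ = nRT₁/P₁ = 5.64×8.314×362/272 = 62.4 L.
Isothermal: T stays 362 K; PV = const ⇒ V₂ = 159 L, P₂ = 107 kPa.
ΔU = 0 (ideal gas, T constant).
W = nRT ln(V₂/V₁) = 5.64×8.314×362×ln(2.54) = 15800 J.
Q = ΔU + W = 15800 J.

15800 J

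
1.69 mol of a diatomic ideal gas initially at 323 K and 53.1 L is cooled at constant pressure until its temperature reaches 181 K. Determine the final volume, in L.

P₁ = nRT₁/V₁ = 1.69×8.314×323/53.1 = 85.5 kPa.
Isobaric: P stays 85.5 kPa; V/T = const ⇒ T₂ = 181 K, V₂ = 29.8 L.

29.8 L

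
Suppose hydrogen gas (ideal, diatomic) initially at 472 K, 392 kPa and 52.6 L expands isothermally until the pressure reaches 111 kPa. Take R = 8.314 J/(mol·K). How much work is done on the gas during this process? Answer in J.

n = P₁V₁/(RT₁) = 392×52.6/(8.314×472) = 5.25 mol.
Isothermal: T stays 472 K; PV = const ⇒ V₂ = 186 L, P₂ = 111 kPa.
W = nRT ln(V₂/V₁) = 5.25×8.314×472×ln(3.53) = 26000 J.
Work done on the gas = −W_by = -26000 J.

-26000 J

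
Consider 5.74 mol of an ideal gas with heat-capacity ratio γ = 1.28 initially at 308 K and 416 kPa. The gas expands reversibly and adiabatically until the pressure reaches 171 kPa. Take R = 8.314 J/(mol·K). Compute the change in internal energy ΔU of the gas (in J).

V₁ = nRT₁/P₁ = 5.74×8.314×308/416 = 35.3 L.
Adiabatic: T₂/T₁ = (P₂/P₁)^((γ−1)/γ) ⇒ T₂ = 308×(0.411)^0.219 = 254 K; V₂ = 70.8 L.
For an ideal gas ΔU = nCvΔT with Cv = R/(γ−1) = 29.7 J/(mol·K).
ΔU = 5.74×29.7×(254−308) = -9280 J.

-9280 J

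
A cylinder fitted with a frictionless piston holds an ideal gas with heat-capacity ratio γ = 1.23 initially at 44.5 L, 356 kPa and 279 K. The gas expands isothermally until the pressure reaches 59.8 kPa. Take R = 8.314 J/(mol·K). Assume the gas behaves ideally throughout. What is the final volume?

265 L

Isothermal: T stays 279 K; PV = const ⇒ V₂ = 265 L, P₂ = 59.8 kPa.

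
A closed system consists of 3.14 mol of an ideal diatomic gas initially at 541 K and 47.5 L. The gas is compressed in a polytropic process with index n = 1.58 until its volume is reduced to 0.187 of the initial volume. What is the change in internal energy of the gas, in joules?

P₁ = nRT₁/V₁ = 3.14×8.314×541/47.5 = 297 kPa.
Polytropic n=1.58: T₂ = T₁(V₁/V₂)^(n−1) = 541×(5.35)^0.58 = 1430 K; P₂ = P₁(V₁/V₂)^n = 4200 kPa.
For an ideal gas ΔU = nCvΔT with Cv = (5/2)R = 20.8 J/(mol·K).
ΔU = 3.14×20.8×(1430−541) = 58100 J.

58100 J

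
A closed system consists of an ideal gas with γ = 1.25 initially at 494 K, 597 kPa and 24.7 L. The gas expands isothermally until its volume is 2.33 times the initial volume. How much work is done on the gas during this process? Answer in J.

-12500 J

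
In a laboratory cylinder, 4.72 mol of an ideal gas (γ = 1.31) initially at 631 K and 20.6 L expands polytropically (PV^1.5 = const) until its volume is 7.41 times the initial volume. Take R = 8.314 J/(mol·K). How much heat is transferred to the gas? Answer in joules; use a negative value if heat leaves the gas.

P₁ = nRT₁/V₁ = 4.72×8.314×631/20.6 = 1200 kPa.
Polytropic n=1.5: T₂ = T₁(V₁/V₂)^(n−1) = 631×(0.135)^0.50 = 232 K; P₂ = P₁(V₁/V₂)^n = 59.6 kPa.
W = (P₁V₁−P₂V₂)/(n−1) = (1200×20.6−59.6×153)/0.50 = 31300 J.
ΔU = nCvΔT = 4.72×26.8×(232−631) = -50500 J.
Q = ΔU + W = -19200 J.

-19200 J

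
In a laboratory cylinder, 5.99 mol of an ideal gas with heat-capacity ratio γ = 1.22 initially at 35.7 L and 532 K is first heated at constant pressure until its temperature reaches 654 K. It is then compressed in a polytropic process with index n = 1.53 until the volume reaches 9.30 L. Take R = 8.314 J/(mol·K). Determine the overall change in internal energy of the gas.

216000 J

P₁ = nRT₁/V₁ = 5.99×8.314×532/35.7 = 742 kPa.
Step 1 — Isobaric: P stays 742 kPa; V/T = const ⇒ T₂ = 654 K, V₂ = 43.9 L.
W = PΔV = 742×(43.9−35.7) kPa·L = 6080 J.
ΔU = nCvΔT = 5.99×37.8×(654−532) = 27600 J.
Q = ΔU + W = nCpΔT = 33700 J.
State after step 1: P = 742 kPa, V = 43.9 L, T = 654 K.
Step 2 — Polytropic n=1.53: T₂ = T₁(V₁/V₂)^(n−1) = 654×(4.72)^0.53 = 1490 K; P₂ = P₁(V₁/V₂)^n = 7970 kPa.
W = (P₁V₁−P₂V₂)/(n−1) = (742×43.9−7970×9.30)/0.53 = -78400 J.
ΔU = nCvΔT = 5.99×37.8×(1490−654) = 189000 J.
Q = ΔU + W = 110000 J.
Net over both steps: W = -72300 J, Q = 144000 J, ΔU = 216000 J.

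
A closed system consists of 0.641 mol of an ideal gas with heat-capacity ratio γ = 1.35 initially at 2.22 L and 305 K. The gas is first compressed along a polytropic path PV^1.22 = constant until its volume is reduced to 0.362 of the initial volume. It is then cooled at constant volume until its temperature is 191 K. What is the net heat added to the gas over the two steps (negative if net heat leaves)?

-3590 J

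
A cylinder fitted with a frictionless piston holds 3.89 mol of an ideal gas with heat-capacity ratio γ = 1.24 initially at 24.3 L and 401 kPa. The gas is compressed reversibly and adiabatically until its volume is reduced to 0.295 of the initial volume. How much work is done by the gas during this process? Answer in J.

-13800 J

T₁ = P₁V₁/(nR) = 401×24.3/(3.89×8.314) = 301 K.
Adiabatic: TV^(γ−1) = const ⇒ T₂ = 301×(3.39)^0.240 = 404 K; PV^γ = const ⇒ P₂ = 1820 kPa.
ΔU = nCvΔT = 3.89×34.6×(404−301) = 13800 J.
Q = 0 for an adiabatic process, so W = −ΔU = -13800 J.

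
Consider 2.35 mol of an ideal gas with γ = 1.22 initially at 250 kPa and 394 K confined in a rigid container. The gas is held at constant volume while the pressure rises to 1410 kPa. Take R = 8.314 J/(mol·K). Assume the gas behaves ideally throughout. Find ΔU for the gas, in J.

V₁ = nRT₁/P₁ = 2.35×8.314×394/250 = 30.8 L.
Isochoric: V stays 30.8 L; P/T = const ⇒ T₂ = 2220 K, P₂ = 1410 kPa.
For an ideal gas ΔU = nCvΔT with Cv = R/(γ−1) = 37.8 J/(mol·K).
ΔU = 2.35×37.8×(2220−394) = 162000 J.

162000 J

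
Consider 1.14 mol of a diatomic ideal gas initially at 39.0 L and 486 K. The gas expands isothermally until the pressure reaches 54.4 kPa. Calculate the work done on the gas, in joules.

-3570 J

P₁ = nRT₁/V₁ = 1.14×8.314×486/39.0 = 118 kPa.
Isothermal: T stays 486 K; PV = const ⇒ V₂ = 84.7 L, P₂ = 54.4 kPa.
W = nRT ln(V₂/V₁) = 1.14×8.314×486×ln(2.17) = 3570 J.
Work done on the gas = −W_by = -3570 J.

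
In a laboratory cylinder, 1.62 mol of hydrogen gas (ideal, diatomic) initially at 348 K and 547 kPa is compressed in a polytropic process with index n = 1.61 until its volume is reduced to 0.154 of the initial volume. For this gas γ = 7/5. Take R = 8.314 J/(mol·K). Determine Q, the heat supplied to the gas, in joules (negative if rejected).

V₁ = nRT₁/P₁ = 1.62×8.314×348/547 = 8.57 L.
Polytropic n=1.61: T₂ = T₁(V₁/V₂)^(n−1) = 348×(6.49)^0.61 = 1090 K; P₂ = P₁(V₁/V₂)^n = 11100 kPa.
W = (P₁V₁−P₂V₂)/(n−1) = (547×8.57−11100×1.32)/0.61 = -16400 J.
ΔU = nCvΔT = 1.62×20.8×(1090−348) = 25000 J.
Q = ΔU + W = 8590 J.

8590 J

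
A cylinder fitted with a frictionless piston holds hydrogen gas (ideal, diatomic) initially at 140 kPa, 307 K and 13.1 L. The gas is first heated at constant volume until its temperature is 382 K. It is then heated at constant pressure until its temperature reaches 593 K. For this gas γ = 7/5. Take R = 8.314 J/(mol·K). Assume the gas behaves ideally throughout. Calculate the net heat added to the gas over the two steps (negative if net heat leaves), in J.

n = P₁V₁/(RT₁) = 140×13.1/(8.314×307) = 0.719 mol.
Step 1 — Isochoric: V stays 13.1 L; P/T = const ⇒ T₂ = 382 K, P₂ = 174 kPa.
W = 0 (no volume change).
ΔU = nCvΔT = 0.719×20.8×(382−307) = 1120 J.
Q = ΔU = 1120 J.
State after step 1: P = 174 kPa, V = 13.1 L, T = 382 K.
Step 2 — Isobaric: P stays 174 kPa; V/T = const ⇒ T₂ = 593 K, V₂ = 20.3 L.
W = PΔV = 174×(20.3−13.1) kPa·L = 1260 J.
ΔU = nCvΔT = 0.719×20.8×(593−382) = 3150 J.
Q = ΔU + W = nCpΔT = 4410 J.
Net over both steps: W = 1260 J, Q = 5530 J, ΔU = 4270 J.

5530 J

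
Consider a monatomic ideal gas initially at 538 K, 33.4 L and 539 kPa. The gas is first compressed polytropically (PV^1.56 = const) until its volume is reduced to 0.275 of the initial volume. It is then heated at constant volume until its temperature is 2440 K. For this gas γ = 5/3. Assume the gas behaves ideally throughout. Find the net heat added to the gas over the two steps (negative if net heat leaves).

n = P₁V₁/(RT₁) = 539×33.4/(8.314×538) = 4.02 mol.
Step 1 — Polytropic n=1.56: T₂ = T₁(V₁/V₂)^(n−1) = 538×(3.64)^0.56 = 1110 K; P₂ = P₁(V₁/V₂)^n = 4040 kPa.
W = (P₁V₁−P₂V₂)/(n−1) = (539×33.4−4040×9.19)/0.56 = -34100 J.
ΔU = nCvΔT = 4.02×12.5×(1110−538) = 28600 J.
Q = ΔU + W = -5450 J.
State after step 1: P = 4040 kPa, V = 9.19 L, T = 1110 K.
Step 2 — Isochoric: V stays 9.19 L; P/T = const ⇒ T₂ = 2440 K, P₂ = 8890 kPa.
W = 0 (no volume change).
ΔU = nCvΔT = 4.02×12.5×(2440−1110) = 66800 J.
Q = ΔU = 66800 J.
Net over both steps: W = -34100 J, Q = 61400 J, ΔU = 95500 J.

61400 J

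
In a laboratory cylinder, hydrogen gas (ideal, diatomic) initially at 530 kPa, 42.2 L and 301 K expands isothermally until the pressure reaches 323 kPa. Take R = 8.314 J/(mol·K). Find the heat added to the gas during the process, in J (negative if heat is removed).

11100 J

n = P₁V₁/(RT₁) = 530×42.2/(8.314×301) = 8.94 mol.
Isothermal: T stays 301 K; PV = const ⇒ V₂ = 69.2 L, P₂ = 323 kPa.
ΔU = 0 (ideal gas, T constant).
W = nRT ln(V₂/V₁) = 8.94×8.314×301×ln(1.64) = 11100 J.
Q = ΔU + W = 11100 J.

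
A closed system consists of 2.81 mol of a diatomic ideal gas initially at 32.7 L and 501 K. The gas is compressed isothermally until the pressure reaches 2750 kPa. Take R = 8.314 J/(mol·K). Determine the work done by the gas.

-23900 J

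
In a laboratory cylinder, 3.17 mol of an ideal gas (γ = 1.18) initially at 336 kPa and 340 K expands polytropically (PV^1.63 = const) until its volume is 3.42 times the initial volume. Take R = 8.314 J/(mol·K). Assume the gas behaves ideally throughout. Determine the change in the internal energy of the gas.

-26800 J

V₁ = nRT₁/P₁ = 3.17×8.314×340/336 = 26.7 L.
Polytropic n=1.63: T₂ = T₁(V₁/V₂)^(n−1) = 340×(0.292)^0.63 = 157 K; P₂ = P₁(V₁/V₂)^n = 45.3 kPa.
For an ideal gas ΔU = nCvΔT with Cv = R/(γ−1) = 46.2 J/(mol·K).
ΔU = 3.17×46.2×(157−340) = -26800 J.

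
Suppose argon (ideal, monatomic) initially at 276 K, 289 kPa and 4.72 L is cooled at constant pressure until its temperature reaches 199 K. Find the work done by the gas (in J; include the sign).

-381 J

n = P₁V₁/(RT₁) = 289×4.72/(8.314×276) = 0.594 mol.
Isobaric: P stays 289 kPa; V/T = const ⇒ T₂ = 199 K, V₂ = 3.40 L.
W = PΔV = 289×(3.40−4.72) kPa·L = -381 J.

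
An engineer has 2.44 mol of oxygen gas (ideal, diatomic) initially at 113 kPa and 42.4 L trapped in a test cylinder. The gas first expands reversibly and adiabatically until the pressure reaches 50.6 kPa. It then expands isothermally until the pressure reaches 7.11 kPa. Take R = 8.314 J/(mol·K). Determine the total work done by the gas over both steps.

9930 J

T₁ = P₁V₁/(nR) = 113×42.4/(2.44×8.314) = 236 K.
Step 1 — Adiabatic: T₂/T₁ = (P₂/P₁)^((γ−1)/γ) ⇒ T₂ = 236×(0.448)^0.286 = 188 K; V₂ = 75.3 L.
ΔU = nCvΔT = 2.44×20.8×(188−236) = -2460 J.
Q = 0 for an adiabatic process, so W = −ΔU = 2460 J.
State after step 1: P = 50.6 kPa, V = 75.3 L, T = 188 K.
Step 2 — Isothermal: T stays 188 K; PV = const ⇒ V₂ = 536 L, P₂ = 7.11 kPa.
ΔU = 0 (ideal gas, T constant).
W = nRT ln(V₂/V₁) = 2.44×8.314×188×ln(7.12) = 7470 J.
Q = ΔU + W = 7470 J.
Net over both steps: W = 9930 J, Q = 7470 J, ΔU = -2460 J.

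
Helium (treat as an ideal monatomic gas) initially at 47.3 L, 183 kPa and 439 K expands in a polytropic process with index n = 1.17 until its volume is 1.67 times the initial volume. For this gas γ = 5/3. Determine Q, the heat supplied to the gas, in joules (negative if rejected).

3170 J

n = P₁V₁/(RT₁) = 183×47.3/(8.314×439) = 2.37 mol.
Polytropic n=1.17: T₂ = T₁(V₁/V₂)^(n−1) = 439×(0.599)^0.17 = 402 K; P₂ = P₁(V₁/V₂)^n = 100 kPa.
W = (P₁V₁−P₂V₂)/(n−1) = (183×47.3−100×79.0)/0.17 = 4250 J.
ΔU = nCvΔT = 2.37×12.5×(402−439) = -1080 J.
Q = ΔU + W = 3170 J.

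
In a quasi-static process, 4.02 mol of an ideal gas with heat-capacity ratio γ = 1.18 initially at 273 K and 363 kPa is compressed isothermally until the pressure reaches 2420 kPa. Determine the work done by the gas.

V₁ = nRT₁/P₁ = 4.02×8.314×273/363 = 25.1 L.
Isothermal: T stays 273 K; PV = const ⇒ V₂ = 3.77 L, P₂ = 2420 kPa.
W = nRT ln(V₂/V₁) = 4.02×8.314×273×ln(0.150) = -17300 J.

-17300 J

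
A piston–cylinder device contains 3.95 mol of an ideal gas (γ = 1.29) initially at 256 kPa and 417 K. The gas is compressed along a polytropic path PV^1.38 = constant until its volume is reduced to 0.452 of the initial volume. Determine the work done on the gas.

V₁ = nRT₁/P₁ = 3.95×8.314×417/256 = 53.5 L.
Polytropic n=1.38: T₂ = T₁(V₁/V₂)^(n−1) = 417×(2.21)^0.38 = 564 K; P₂ = P₁(V₁/V₂)^n = 766 kPa.
W = (P₁V₁−P₂V₂)/(n−1) = (256×53.5−766×24.2)/0.38 = -12700 J.
Work done on the gas = −W_by = 12700 J.

12700 J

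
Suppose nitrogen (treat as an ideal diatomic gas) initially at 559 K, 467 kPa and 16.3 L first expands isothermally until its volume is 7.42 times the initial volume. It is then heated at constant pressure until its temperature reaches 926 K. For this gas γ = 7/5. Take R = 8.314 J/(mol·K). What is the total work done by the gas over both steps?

n = P₁V₁/(RT₁) = 467×16.3/(8.314×559) = 1.64 mol.
Step 1 — Isothermal: T stays 559 K; PV = const ⇒ V₂ = 121 L, P₂ = 62.9 kPa.
ΔU = 0 (ideal gas, T constant).
W = nRT ln(V₂/V₁) = 1.64×8.314×559×ln(7.42) = 15300 J.
Q = ΔU + W = 15300 J.
State after step 1: P = 62.9 kPa, V = 121 L, T = 559 K.
Step 2 — Isobaric: P stays 62.9 kPa; V/T = const ⇒ T₂ = 926 K, V₂ = 200 L.
W = PΔV = 62.9×(200−121) kPa·L = 5000 J.
ΔU = nCvΔT = 1.64×20.8×(926−559) = 12500 J.
Q = ΔU + W = nCpΔT = 17500 J.
Net over both steps: W = 20300 J, Q = 32700 J, ΔU = 12500 J.

20300 J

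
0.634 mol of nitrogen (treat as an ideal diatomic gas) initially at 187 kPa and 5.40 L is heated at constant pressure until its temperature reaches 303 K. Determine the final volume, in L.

T₁ = P₁V₁/(nR) = 187×5.40/(0.634×8.314) = 192 K.
Isobaric: P stays 187 kPa; V/T = const ⇒ T₂ = 303 K, V₂ = 8.54 L.

8.54 L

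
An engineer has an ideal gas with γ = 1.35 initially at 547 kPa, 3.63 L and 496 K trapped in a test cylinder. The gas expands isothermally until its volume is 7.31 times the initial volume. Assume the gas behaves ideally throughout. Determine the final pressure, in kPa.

Isothermal: T stays 496 K; PV = const ⇒ V₂ = 26.5 L, P₂ = 74.8 kPa.

74.8 kPa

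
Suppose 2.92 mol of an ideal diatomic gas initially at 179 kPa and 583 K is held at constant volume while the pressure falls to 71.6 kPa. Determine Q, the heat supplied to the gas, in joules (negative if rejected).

V₁ = nRT₁/P₁ = 2.92×8.314×583/179 = 79.1 L.
Isochoric: V stays 79.1 L; P/T = const ⇒ T₂ = 233 K, P₂ = 71.6 kPa.
W = 0 (no volume change).
ΔU = nCvΔT = 2.92×20.8×(233−583) = -21200 J.
Q = ΔU = -21200 J.

-21200 J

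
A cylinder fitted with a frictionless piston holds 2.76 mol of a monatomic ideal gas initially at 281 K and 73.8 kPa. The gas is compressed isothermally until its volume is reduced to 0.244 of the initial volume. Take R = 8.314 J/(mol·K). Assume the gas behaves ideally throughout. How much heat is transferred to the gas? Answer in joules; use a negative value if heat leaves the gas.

V₁ = nRT₁/P₁ = 2.76×8.314×281/73.8 = 87.4 L.
Isothermal: T stays 281 K; PV = const ⇒ V₂ = 21.3 L, P₂ = 302 kPa.
ΔU = 0 (ideal gas, T constant).
W = nRT ln(V₂/V₁) = 2.76×8.314×281×ln(0.244) = -9100 J.
Q = ΔU + W = -9100 J.

-9100 J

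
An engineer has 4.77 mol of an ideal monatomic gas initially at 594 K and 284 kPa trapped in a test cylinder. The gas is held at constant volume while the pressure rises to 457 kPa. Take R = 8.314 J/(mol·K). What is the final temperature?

V₁ = nRT₁/P₁ = 4.77×8.314×594/284 = 82.9 L.
Isochoric: V stays 82.9 L; P/T = const ⇒ T₂ = 956 K, P₂ = 457 kPa.

956 K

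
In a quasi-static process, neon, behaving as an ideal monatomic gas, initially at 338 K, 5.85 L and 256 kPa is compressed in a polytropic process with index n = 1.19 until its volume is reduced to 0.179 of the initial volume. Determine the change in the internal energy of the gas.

869 J

n = P₁V₁/(RT₁) = 256×5.85/(8.314×338) = 0.533 mol.
Polytropic n=1.19: T₂ = T₁(V₁/V₂)^(n−1) = 338×(5.59)^0.19 = 469 K; P₂ = P₁(V₁/V₂)^n = 1980 kPa.
For an ideal gas ΔU = nCvΔT with Cv = (3/2)R = 12.5 J/(mol·K).
ΔU = 0.533×12.5×(469−338) = 869 J.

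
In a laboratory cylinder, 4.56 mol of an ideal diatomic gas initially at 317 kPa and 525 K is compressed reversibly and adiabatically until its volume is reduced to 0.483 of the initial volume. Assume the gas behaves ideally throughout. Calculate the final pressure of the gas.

V₁ = nRT₁/P₁ = 4.56×8.314×525/317 = 62.8 L.
Adiabatic: TV^(γ−1) = const ⇒ T₂ = 525×(2.07)^0.400 = 702 K; PV^γ = const ⇒ P₂ = 878 kPa.

878 kPa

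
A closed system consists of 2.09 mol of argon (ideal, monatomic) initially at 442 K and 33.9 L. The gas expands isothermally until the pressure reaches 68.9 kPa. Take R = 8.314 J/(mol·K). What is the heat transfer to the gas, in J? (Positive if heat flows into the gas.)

P₁ = nRT₁/V₁ = 2.09×8.314×442/33.9 = 227 kPa.
Isothermal: T stays 442 K; PV = const ⇒ V₂ = 111 L, P₂ = 68.9 kPa.
ΔU = 0 (ideal gas, T constant).
W = nRT ln(V₂/V₁) = 2.09×8.314×442×ln(3.29) = 9140 J.
Q = ΔU + W = 9140 J.

9140 J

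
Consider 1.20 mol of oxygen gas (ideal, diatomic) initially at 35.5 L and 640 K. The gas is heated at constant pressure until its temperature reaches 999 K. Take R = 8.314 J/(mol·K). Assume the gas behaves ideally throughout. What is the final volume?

55.4 L

P₁ = nRT₁/V₁ = 1.20×8.314×640/35.5 = 180 kPa.
Isobaric: P stays 180 kPa; V/T = const ⇒ T₂ = 999 K, V₂ = 55.4 L.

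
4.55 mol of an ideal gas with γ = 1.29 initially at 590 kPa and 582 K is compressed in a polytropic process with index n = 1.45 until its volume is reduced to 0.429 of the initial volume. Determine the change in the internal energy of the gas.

V₁ = nRT₁/P₁ = 4.55×8.314×582/590 = 37.3 L.
Polytropic n=1.45: T₂ = T₁(V₁/V₂)^(n−1) = 582×(2.33)^0.45 = 852 K; P₂ = P₁(V₁/V₂)^n = 2010 kPa.
For an ideal gas ΔU = nCvΔT with Cv = R/(γ−1) = 28.7 J/(mol·K).
ΔU = 4.55×28.7×(852−582) = 35200 J.

35200 J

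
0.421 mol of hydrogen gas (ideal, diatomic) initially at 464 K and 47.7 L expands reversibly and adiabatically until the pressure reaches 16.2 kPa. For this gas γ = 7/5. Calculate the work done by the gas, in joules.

P₁ = nRT₁/V₁ = 0.421×8.314×464/47.7 = 34.0 kPa.
Adiabatic: T₂/T₁ = (P₂/P₁)^((γ−1)/γ) ⇒ T₂ = 464×(0.476)^0.286 = 375 K; V₂ = 81.1 L.
ΔU = nCvΔT = 0.421×20.8×(375−464) = -776 J.
Q = 0 for an adiabatic process, so W = −ΔU = 776 J.

776 J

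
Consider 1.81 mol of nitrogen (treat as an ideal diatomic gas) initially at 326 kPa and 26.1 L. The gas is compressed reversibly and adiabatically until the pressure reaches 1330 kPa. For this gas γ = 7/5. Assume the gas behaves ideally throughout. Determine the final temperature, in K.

T₁ = P₁V₁/(nR) = 326×26.1/(1.81×8.314) = 565 K.
Adiabatic: T₂/T₁ = (P₂/P₁)^((γ−1)/γ) ⇒ T₂ = 565×(4.08)^0.286 = 845 K; V₂ = 9.56 L.

845 K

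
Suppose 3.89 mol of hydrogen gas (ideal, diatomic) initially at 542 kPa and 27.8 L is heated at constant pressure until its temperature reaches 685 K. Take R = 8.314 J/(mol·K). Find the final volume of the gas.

40.9 L

T₁ = P₁V₁/(nR) = 542×27.8/(3.89×8.314) = 466 K.
Isobaric: P stays 542 kPa; V/T = const ⇒ T₂ = 685 K, V₂ = 40.9 L.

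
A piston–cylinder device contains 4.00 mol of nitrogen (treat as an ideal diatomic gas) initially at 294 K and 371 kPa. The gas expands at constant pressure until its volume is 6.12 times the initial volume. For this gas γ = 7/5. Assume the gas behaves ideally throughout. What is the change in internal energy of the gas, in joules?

125000 J

V₁ = nRT₁/P₁ = 4.00×8.314×294/371 = 26.4 L.
Isobaric: P stays 371 kPa; V/T = const ⇒ T₂ = 1800 K, V₂ = 161 L.
For an ideal gas ΔU = nCvΔT with Cv = (5/2)R = 20.8 J/(mol·K).
ΔU = 4.00×20.8×(1800−294) = 125000 J.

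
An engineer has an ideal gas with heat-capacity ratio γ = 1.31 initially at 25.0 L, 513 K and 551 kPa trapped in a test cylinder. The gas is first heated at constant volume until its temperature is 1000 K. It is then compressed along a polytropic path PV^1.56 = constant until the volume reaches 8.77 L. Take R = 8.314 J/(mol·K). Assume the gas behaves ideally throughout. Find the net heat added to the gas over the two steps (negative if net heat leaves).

n = P₁V₁/(RT₁) = 551×25.0/(8.314×513) = 3.23 mol.
Step 1 — Isochoric: V stays 25.0 L; P/T = const ⇒ T₂ = 1000 K, P₂ = 1070 kPa.
W = 0 (no volume change).
ΔU = nCvΔT = 3.23×26.8×(1000−513) = 42200 J.
Q = ΔU = 42200 J.
State after step 1: P = 1070 kPa, V = 25.0 L, T = 1000 K.
Step 2 — Polytropic n=1.56: T₂ = T₁(V₁/V₂)^(n−1) = 1000×(2.85)^0.56 = 1800 K; P₂ = P₁(V₁/V₂)^n = 5500 kPa.
W = (P₁V₁−P₂V₂)/(n−1) = (1070×25.0−5500×8.77)/0.56 = -38300 J.
ΔU = nCvΔT = 3.23×26.8×(1800−1000) = 69100 J.
Q = ΔU + W = 30900 J.
Net over both steps: W = -38300 J, Q = 73000 J, ΔU = 111000 J.

73000 J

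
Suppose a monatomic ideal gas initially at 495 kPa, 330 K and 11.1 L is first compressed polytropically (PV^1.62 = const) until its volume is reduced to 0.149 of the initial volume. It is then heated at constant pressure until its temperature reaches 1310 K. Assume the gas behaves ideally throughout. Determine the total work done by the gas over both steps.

-16100 J

n = P₁V₁/(RT₁) = 495×11.1/(8.314×330) = 2.00 mol.
Step 1 — Polytropic n=1.62: T₂ = T₁(V₁/V₂)^(n−1) = 330×(6.71)^0.62 = 1070 K; P₂ = P₁(V₁/V₂)^n = 10800 kPa.
W = (P₁V₁−P₂V₂)/(n−1) = (495×11.1−10800×1.65)/0.62 = -20000 J.
ΔU = nCvΔT = 2.00×12.5×(1070−330) = 18600 J.
Q = ΔU + W = -1400 J.
State after step 1: P = 10800 kPa, V = 1.65 L, T = 1070 K.
Step 2 — Isobaric: P stays 10800 kPa; V/T = const ⇒ T₂ = 1310 K, V₂ = 2.02 L.
W = PΔV = 10800×(2.02−1.65) kPa·L = 3920 J.
ΔU = nCvΔT = 2.00×12.5×(1310−1070) = 5890 J.
Q = ΔU + W = nCpΔT = 9810 J.
Net over both steps: W = -16100 J, Q = 8410 J, ΔU = 24500 J.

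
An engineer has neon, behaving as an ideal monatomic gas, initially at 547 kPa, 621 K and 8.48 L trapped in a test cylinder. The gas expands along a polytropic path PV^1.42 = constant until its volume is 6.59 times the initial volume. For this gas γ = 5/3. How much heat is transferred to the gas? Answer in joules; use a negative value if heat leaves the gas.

n = P₁V₁/(RT₁) = 547×8.48/(8.314×621) = 0.898 mol.
Polytropic n=1.42: T₂ = T₁(V₁/V₂)^(n−1) = 621×(0.152)^0.42 = 281 K; P₂ = P₁(V₁/V₂)^n = 37.6 kPa.
W = (P₁V₁−P₂V₂)/(n−1) = (547×8.48−37.6×55.9)/0.42 = 6040 J.
ΔU = nCvΔT = 0.898×12.5×(281−621) = -3810 J.
Q = ΔU + W = 2240 J.

2240 J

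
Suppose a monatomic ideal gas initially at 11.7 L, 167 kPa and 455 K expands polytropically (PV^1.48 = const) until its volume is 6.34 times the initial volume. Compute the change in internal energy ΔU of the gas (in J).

n = P₁V₁/(RT₁) = 167×11.7/(8.314×455) = 0.517 mol.
Polytropic n=1.48: T₂ = T₁(V₁/V₂)^(n−1) = 455×(0.158)^0.48 = 188 K; P₂ = P₁(V₁/V₂)^n = 10.9 kPa.
For an ideal gas ΔU = nCvΔT with Cv = (3/2)R = 12.5 J/(mol·K).
ΔU = 0.517×12.5×(188−455) = -1720 J.

-1720 J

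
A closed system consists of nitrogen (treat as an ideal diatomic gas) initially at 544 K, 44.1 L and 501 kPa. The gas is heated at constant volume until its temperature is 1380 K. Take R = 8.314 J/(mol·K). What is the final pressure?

1270 kPa

Isochoric: V stays 44.1 L; P/T = const ⇒ T₂ = 1380 K, P₂ = 1270 kPa.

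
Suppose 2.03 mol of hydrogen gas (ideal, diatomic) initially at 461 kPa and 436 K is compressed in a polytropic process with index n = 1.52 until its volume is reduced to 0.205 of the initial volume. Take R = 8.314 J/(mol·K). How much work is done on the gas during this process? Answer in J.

18100 J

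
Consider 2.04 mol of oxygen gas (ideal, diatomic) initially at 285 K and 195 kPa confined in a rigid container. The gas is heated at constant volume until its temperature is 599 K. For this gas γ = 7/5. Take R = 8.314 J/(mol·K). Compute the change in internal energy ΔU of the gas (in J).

V₁ = nRT₁/P₁ = 2.04×8.314×285/195 = 24.8 L.
Isochoric: V stays 24.8 L; P/T = const ⇒ T₂ = 599 K, P₂ = 410 kPa.
For an ideal gas ΔU = nCvΔT with Cv = (5/2)R = 20.8 J/(mol·K).
ΔU = 2.04×20.8×(599−285) = 13300 J.

13300 J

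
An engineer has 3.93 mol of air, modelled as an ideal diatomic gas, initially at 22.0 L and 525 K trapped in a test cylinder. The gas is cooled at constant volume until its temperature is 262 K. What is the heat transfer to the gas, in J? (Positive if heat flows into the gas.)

-21500 J

P₁ = nRT₁/V₁ = 3.93×8.314×525/22.0 = 780 kPa.
Isochoric: V stays 22.0 L; P/T = const ⇒ T₂ = 262 K, P₂ = 389 kPa.
W = 0 (no volume change).
ΔU = nCvΔT = 3.93×20.8×(262−525) = -21500 J.
Q = ΔU = -21500 J.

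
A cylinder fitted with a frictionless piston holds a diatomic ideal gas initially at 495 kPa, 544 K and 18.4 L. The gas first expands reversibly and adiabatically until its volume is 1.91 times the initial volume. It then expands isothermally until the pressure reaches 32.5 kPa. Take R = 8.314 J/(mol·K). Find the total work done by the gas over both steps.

n = P₁V₁/(RT₁) = 495×18.4/(8.314×544) = 2.01 mol.
Step 1 — Adiabatic: TV^(γ−1) = const ⇒ T₂ = 544×(0.524)^0.400 = 420 K; PV^γ = const ⇒ P₂ = 200 kPa.
ΔU = nCvΔT = 2.01×20.8×(420−544) = -5190 J.
Q = 0 for an adiabatic process, so W = −ΔU = 5190 J.
State after step 1: P = 200 kPa, V = 35.1 L, T = 420 K.
Step 2 — Isothermal: T stays 420 K; PV = const ⇒ V₂ = 216 L, P₂ = 32.5 kPa.
ΔU = 0 (ideal gas, T constant).
W = nRT ln(V₂/V₁) = 2.01×8.314×420×ln(6.16) = 12800 J.
Q = ΔU + W = 12800 J.
Net over both steps: W = 18000 J, Q = 12800 J, ΔU = -5190 J.

18000 J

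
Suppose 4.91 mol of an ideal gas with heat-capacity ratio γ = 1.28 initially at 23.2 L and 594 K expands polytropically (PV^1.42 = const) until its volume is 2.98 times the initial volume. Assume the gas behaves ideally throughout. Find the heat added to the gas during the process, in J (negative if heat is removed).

P₁ = nRT₁/V₁ = 4.91×8.314×594/23.2 = 1050 kPa.
Polytropic n=1.42: T₂ = T₁(V₁/V₂)^(n−1) = 594×(0.336)^0.42 = 376 K; P₂ = P₁(V₁/V₂)^n = 222 kPa.
W = (P₁V₁−P₂V₂)/(n−1) = (1050×23.2−222×69.1)/0.42 = 21200 J.
ΔU = nCvΔT = 4.91×29.7×(376−594) = -31900 J.
Q = ΔU + W = -10600 J.

-10600 J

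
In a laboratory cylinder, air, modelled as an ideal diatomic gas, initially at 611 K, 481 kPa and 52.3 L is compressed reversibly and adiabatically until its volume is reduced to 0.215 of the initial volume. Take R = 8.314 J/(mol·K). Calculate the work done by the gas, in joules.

n = P₁V₁/(RT₁) = 481×52.3/(8.314×611) = 4.95 mol.
Adiabatic: TV^(γ−1) = const ⇒ T₂ = 611×(4.65)^0.400 = 1130 K; PV^γ = const ⇒ P₂ = 4140 kPa.
ΔU = nCvΔT = 4.95×20.8×(1130−611) = 53400 J.
Q = 0 for an adiabatic process, so W = −ΔU = -53400 J.

-53400 J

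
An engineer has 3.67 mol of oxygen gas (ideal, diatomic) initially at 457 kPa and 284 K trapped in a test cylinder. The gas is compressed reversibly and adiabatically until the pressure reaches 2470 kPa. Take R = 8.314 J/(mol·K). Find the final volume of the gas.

V₁ = nRT₁/P₁ = 3.67×8.314×284/457 = 19.0 L.
Adiabatic: T₂/T₁ = (P₂/P₁)^((γ−1)/γ) ⇒ T₂ = 284×(5.40)^0.286 = 460 K; V₂ = 5.68 L.

5.68 L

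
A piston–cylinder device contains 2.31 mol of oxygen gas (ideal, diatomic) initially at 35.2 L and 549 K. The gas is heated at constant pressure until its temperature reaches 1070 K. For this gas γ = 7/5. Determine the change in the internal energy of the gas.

25000 J

P₁ = nRT₁/V₁ = 2.31×8.314×549/35.2 = 300 kPa.
Isobaric: P stays 300 kPa; V/T = const ⇒ T₂ = 1070 K, V₂ = 68.6 L.
For an ideal gas ΔU = nCvΔT with Cv = (5/2)R = 20.8 J/(mol·K).
ΔU = 2.31×20.8×(1070−549) = 25000 J.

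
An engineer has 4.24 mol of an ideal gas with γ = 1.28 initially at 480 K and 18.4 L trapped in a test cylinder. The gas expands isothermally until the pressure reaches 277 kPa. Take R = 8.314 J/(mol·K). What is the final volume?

P₁ = nRT₁/V₁ = 4.24×8.314×480/18.4 = 920 kPa.
Isothermal: T stays 480 K; PV = const ⇒ V₂ = 61.1 L, P₂ = 277 kPa.

61.1 L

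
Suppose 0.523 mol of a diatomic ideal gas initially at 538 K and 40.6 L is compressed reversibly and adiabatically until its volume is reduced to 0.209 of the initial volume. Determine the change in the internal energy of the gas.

5090 J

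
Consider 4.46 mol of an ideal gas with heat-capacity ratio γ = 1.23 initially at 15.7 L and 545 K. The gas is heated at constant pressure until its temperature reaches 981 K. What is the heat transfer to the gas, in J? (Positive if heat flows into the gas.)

86500 J

P₁ = nRT₁/V₁ = 4.46×8.314×545/15.7 = 1290 kPa.
Isobaric: P stays 1290 kPa; V/T = const ⇒ T₂ = 981 K, V₂ = 28.3 L.
W = PΔV = 1290×(28.3−15.7) kPa·L = 16200 J.
ΔU = nCvΔT = 4.46×36.1×(981−545) = 70300 J.
Q = ΔU + W = nCpΔT = 86500 J.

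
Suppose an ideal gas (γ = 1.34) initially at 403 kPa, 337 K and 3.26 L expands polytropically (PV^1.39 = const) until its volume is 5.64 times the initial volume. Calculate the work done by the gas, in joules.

1650 J

n = P₁V₁/(RT₁) = 403×3.26/(8.314×337) = 0.469 mol.
Polytropic n=1.39: T₂ = T₁(V₁/V₂)^(n−1) = 337×(0.177)^0.39 = 172 K; P₂ = P₁(V₁/V₂)^n = 36.4 kPa.
W = (P₁V₁−P₂V₂)/(n−1) = (403×3.26−36.4×18.4)/0.39 = 1650 J.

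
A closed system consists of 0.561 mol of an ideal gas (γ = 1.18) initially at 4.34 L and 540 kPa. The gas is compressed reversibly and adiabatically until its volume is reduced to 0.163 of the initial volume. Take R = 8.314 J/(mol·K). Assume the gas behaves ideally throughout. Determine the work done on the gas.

5030 J

T₁ = P₁V₁/(nR) = 540×4.34/(0.561×8.314) = 502 K.
Adiabatic: TV^(γ−1) = const ⇒ T₂ = 502×(6.13)^0.180 = 696 K; PV^γ = const ⇒ P₂ = 4590 kPa.
ΔU = nCvΔT = 0.561×46.2×(696−502) = 5030 J.
Q = 0 for an adiabatic process, so W = −ΔU = -5030 J.
Work done on the gas = −W_by = 5030 J.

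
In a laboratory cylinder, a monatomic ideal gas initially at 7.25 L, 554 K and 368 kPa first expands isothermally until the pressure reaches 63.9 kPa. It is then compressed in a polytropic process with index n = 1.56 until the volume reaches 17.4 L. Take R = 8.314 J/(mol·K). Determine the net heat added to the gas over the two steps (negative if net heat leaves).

4190 J

n = P₁V₁/(RT₁) = 368×7.25/(8.314×554) = 0.579 mol.
Step 1 — Isothermal: T stays 554 K; PV = const ⇒ V₂ = 41.8 L, P₂ = 63.9 kPa.
ΔU = 0 (ideal gas, T constant).
W = nRT ln(V₂/V₁) = 0.579×8.314×554×ln(5.76) = 4670 J.
Q = ΔU + W = 4670 J.
State after step 1: P = 63.9 kPa, V = 41.8 L, T = 554 K.
Step 2 — Polytropic n=1.56: T₂ = T₁(V₁/V₂)^(n−1) = 554×(2.40)^0.56 = 904 K; P₂ = P₁(V₁/V₂)^n = 250 kPa.
W = (P₁V₁−P₂V₂)/(n−1) = (63.9×41.8−250×17.4)/0.56 = -3010 J.
ΔU = nCvΔT = 0.579×12.5×(904−554) = 2530 J.
Q = ΔU + W = -482 J.
Net over both steps: W = 1660 J, Q = 4190 J, ΔU = 2530 J.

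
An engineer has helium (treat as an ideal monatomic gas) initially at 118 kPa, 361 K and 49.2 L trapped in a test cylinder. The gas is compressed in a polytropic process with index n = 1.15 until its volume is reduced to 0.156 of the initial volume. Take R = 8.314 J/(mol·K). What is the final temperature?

477 K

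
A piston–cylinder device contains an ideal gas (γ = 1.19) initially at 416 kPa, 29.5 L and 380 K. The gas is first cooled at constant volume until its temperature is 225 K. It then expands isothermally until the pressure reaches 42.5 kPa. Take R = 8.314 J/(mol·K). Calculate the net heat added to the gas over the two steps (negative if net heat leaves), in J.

-13600 J

n = P₁V₁/(RT₁) = 416×29.5/(8.314×380) = 3.88 mol.
Step 1 — Isochoric: V stays 29.5 L; P/T = const ⇒ T₂ = 225 K, P₂ = 246 kPa.
W = 0 (no volume change).
ΔU = nCvΔT = 3.88×43.8×(225−380) = -26300 J.
Q = ΔU = -26300 J.
State after step 1: P = 246 kPa, V = 29.5 L, T = 225 K.
Step 2 — Isothermal: T stays 225 K; PV = const ⇒ V₂ = 171 L, P₂ = 42.5 kPa.
ΔU = 0 (ideal gas, T constant).
W = nRT ln(V₂/V₁) = 3.88×8.314×225×ln(5.80) = 12800 J.
Q = ΔU + W = 12800 J.
Net over both steps: W = 12800 J, Q = -13600 J, ΔU = -26300 J.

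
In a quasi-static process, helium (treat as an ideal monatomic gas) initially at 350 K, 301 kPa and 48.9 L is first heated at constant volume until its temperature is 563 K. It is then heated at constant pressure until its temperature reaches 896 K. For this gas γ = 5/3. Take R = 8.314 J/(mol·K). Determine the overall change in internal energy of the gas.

n = P₁V₁/(RT₁) = 301×48.9/(8.314×350) = 5.06 mol.
Step 1 — Isochoric: V stays 48.9 L; P/T = const ⇒ T₂ = 563 K, P₂ = 484 kPa.
W = 0 (no volume change).
ΔU = nCvΔT = 5.06×12.5×(563−350) = 13400 J.
Q = ΔU = 13400 J.
State after step 1: P = 484 kPa, V = 48.9 L, T = 563 K.
Step 2 — Isobaric: P stays 484 kPa; V/T = const ⇒ T₂ = 896 K, V₂ = 77.8 L.
W = PΔV = 484×(77.8−48.9) kPa·L = 14000 J.
ΔU = nCvΔT = 5.06×12.5×(896−563) = 21000 J.
Q = ΔU + W = nCpΔT = 35000 J.
Net over both steps: W = 14000 J, Q = 48400 J, ΔU = 34400 J.

34400 J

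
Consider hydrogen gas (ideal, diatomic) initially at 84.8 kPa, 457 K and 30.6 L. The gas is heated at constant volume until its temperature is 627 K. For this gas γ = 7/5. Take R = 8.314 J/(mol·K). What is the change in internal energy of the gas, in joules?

2410 J

n = P₁V₁/(RT₁) = 84.8×30.6/(8.314×457) = 0.683 mol.
Isochoric: V stays 30.6 L; P/T = const ⇒ T₂ = 627 K, P₂ = 116 kPa.
For an ideal gas ΔU = nCvΔT with Cv = (5/2)R = 20.8 J/(mol·K).
ΔU = 0.683×20.8×(627−457) = 2410 J.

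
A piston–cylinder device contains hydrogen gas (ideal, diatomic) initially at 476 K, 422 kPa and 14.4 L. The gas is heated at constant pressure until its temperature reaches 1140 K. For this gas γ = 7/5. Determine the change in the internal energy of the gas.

21200 J

n = P₁V₁/(RT₁) = 422×14.4/(8.314×476) = 1.54 mol.
Isobaric: P stays 422 kPa; V/T = const ⇒ T₂ = 1140 K, V₂ = 34.5 L.
For an ideal gas ΔU = nCvΔT with Cv = (5/2)R = 20.8 J/(mol·K).
ΔU = 1.54×20.8×(1140−476) = 21200 J.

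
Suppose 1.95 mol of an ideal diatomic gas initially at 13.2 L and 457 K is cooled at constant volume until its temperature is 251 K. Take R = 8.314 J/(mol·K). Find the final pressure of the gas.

308 kPa

P₁ = nRT₁/V₁ = 1.95×8.314×457/13.2 = 561 kPa.
Isochoric: V stays 13.2 L; P/T = const ⇒ T₂ = 251 K, P₂ = 308 kPa.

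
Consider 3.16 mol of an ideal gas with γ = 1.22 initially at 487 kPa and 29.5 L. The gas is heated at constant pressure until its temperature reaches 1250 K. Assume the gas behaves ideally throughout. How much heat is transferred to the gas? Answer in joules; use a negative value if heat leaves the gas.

102000 J

T₁ = P₁V₁/(nR) = 487×29.5/(3.16×8.314) = 547 K.
Isobaric: P stays 487 kPa; V/T = const ⇒ T₂ = 1250 K, V₂ = 67.4 L.
W = PΔV = 487×(67.4−29.5) kPa·L = 18500 J.
ΔU = nCvΔT = 3.16×37.8×(1250−547) = 84000 J.
Q = ΔU + W = nCpΔT = 102000 J.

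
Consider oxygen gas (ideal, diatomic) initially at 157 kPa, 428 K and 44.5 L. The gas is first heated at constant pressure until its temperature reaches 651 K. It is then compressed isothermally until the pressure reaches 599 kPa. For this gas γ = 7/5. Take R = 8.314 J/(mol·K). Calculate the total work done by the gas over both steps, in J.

-10600 J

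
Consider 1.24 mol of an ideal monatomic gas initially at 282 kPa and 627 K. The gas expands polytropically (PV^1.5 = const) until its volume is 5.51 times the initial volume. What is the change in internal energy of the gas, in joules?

V₁ = nRT₁/P₁ = 1.24×8.314×627/282 = 22.9 L.
Polytropic n=1.5: T₂ = T₁(V₁/V₂)^(n−1) = 627×(0.181)^0.50 = 267 K; P₂ = P₁(V₁/V₂)^n = 21.8 kPa.
For an ideal gas ΔU = nCvΔT with Cv = (3/2)R = 12.5 J/(mol·K).
ΔU = 1.24×12.5×(267−627) = -5570 J.

-5570 J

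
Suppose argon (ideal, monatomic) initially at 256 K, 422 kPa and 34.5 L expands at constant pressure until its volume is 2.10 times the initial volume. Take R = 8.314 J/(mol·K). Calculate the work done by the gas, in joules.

n = P₁V₁/(RT₁) = 422×34.5/(8.314×256) = 6.84 mol.
Isobaric: P stays 422 kPa; V/T = const ⇒ T₂ = 538 K, V₂ = 72.5 L.
W = PΔV = 422×(72.5−34.5) kPa·L = 16000 J.

16000 J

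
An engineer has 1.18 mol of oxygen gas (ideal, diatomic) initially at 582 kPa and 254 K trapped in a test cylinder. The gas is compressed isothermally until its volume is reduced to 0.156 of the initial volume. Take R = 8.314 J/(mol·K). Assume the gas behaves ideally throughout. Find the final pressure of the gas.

3730 kPa

V₁ = nRT₁/P₁ = 1.18×8.314×254/582 = 4.28 L.
Isothermal: T stays 254 K; PV = const ⇒ V₂ = 0.668 L, P₂ = 3730 kPa.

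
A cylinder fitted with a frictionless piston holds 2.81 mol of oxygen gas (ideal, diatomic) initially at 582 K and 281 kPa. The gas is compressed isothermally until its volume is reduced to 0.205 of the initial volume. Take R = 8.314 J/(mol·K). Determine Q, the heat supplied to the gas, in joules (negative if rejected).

-21500 J

V₁ = nRT₁/P₁ = 2.81×8.314×582/281 = 48.4 L.
Isothermal: T stays 582 K; PV = const ⇒ V₂ = 9.92 L, P₂ = 1370 kPa.
ΔU = 0 (ideal gas, T constant).
W = nRT ln(V₂/V₁) = 2.81×8.314×582×ln(0.205) = -21500 J.
Q = ΔU + W = -21500 J.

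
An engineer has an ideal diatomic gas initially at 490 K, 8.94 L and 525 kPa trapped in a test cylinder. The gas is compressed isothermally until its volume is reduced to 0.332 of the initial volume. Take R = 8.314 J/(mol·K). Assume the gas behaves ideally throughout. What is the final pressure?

Isothermal: T stays 490 K; PV = const ⇒ V₂ = 2.97 L, P₂ = 1580 kPa.

1580 kPa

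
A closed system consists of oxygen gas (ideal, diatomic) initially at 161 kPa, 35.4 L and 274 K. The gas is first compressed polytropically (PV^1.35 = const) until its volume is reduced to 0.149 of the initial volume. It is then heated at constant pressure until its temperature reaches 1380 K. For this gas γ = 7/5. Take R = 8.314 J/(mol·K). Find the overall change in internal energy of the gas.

n = P₁V₁/(RT₁) = 161×35.4/(8.314×274) = 2.50 mol.
Step 1 — Polytropic n=1.35: T₂ = T₁(V₁/V₂)^(n−1) = 274×(6.71)^0.35 = 534 K; P₂ = P₁(V₁/V₂)^n = 2100 kPa.
W = (P₁V₁−P₂V₂)/(n−1) = (161×35.4−2100×5.27)/0.35 = -15400 J.
ΔU = nCvΔT = 2.50×20.8×(534−274) = 13500 J.
Q = ΔU + W = -1930 J.
State after step 1: P = 2100 kPa, V = 5.27 L, T = 534 K.
Step 2 — Isobaric: P stays 2100 kPa; V/T = const ⇒ T₂ = 1380 K, V₂ = 13.6 L.
W = PΔV = 2100×(13.6−5.27) kPa·L = 17600 J.
ΔU = nCvΔT = 2.50×20.8×(1380−534) = 44000 J.
Q = ΔU + W = nCpΔT = 61600 J.
Net over both steps: W = 2190 J, Q = 59700 J, ΔU = 57500 J.

57500 J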